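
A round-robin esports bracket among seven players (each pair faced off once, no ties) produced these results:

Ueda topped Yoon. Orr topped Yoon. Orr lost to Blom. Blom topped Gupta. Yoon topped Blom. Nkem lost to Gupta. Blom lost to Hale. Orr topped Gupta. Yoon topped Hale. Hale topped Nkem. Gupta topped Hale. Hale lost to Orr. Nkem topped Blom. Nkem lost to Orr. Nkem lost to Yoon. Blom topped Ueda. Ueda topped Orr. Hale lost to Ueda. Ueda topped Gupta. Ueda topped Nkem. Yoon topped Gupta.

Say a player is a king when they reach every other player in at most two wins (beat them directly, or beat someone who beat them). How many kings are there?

3

Blom reaches everyone (king).
Gupta cannot reach Orr, Yoon, Ueda in two steps.
Nkem cannot reach Hale, Yoon in two steps.
Hale cannot reach Yoon in two steps.
Orr cannot reach Ueda in two steps.
Yoon reaches everyone (king).
Ueda reaches everyone (king).
Kings: Blom, Yoon, Ueda — 3.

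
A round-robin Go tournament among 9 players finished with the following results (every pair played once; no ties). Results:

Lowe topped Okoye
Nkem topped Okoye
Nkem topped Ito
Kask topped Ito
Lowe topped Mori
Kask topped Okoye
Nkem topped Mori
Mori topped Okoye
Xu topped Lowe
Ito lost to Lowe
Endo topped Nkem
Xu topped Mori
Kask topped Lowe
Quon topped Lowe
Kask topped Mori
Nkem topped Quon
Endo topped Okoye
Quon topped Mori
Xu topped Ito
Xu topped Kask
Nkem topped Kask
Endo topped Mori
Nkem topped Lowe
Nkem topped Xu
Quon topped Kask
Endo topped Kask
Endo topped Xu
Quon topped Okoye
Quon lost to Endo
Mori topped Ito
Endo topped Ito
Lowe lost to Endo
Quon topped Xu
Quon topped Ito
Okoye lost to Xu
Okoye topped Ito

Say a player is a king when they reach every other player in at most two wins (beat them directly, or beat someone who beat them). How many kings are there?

1

Quon cannot reach Nkem, Endo in two steps.
Nkem cannot reach Endo in two steps.
Okoye cannot reach Quon, Nkem, Kask, Mori, Xu, Lowe, Endo in two steps.
Ito cannot reach Quon, Nkem, Okoye, Kask, Mori, Xu, Lowe, Endo in two steps.
Kask cannot reach Quon, Nkem, Xu, Endo in two steps.
Mori cannot reach Quon, Nkem, Kask, Xu, Lowe, Endo in two steps.
Xu cannot reach Quon, Nkem, Endo in two steps.
Lowe cannot reach Quon, Nkem, Kask, Xu, Endo in two steps.
Endo reaches everyone (king).
Kings: Endo — 1.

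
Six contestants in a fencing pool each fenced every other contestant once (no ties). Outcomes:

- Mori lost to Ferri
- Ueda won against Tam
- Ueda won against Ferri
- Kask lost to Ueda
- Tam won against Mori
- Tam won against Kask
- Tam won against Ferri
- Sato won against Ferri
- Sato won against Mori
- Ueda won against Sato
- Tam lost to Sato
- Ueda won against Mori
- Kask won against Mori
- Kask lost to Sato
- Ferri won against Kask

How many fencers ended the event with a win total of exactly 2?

1

Win totals: Tam 3, Ferri 2, Mori 0, Ueda 5, Sato 4, Kask 1.
Exactly 2: Ferri — 1 fencer.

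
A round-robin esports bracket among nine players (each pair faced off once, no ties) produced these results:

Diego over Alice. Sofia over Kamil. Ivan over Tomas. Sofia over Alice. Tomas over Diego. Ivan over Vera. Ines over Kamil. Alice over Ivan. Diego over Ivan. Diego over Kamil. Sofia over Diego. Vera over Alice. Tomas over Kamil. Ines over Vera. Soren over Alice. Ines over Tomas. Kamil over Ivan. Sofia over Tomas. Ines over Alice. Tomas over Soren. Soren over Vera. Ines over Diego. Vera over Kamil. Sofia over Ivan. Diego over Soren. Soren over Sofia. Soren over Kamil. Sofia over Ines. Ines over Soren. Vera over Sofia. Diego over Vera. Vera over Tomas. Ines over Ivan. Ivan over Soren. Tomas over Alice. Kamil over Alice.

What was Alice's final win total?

1

Alice's results: beat Ivan; lost to Tomas, Kamil, Vera, Diego, Ines, Sofia, Soren.
That is 1 win.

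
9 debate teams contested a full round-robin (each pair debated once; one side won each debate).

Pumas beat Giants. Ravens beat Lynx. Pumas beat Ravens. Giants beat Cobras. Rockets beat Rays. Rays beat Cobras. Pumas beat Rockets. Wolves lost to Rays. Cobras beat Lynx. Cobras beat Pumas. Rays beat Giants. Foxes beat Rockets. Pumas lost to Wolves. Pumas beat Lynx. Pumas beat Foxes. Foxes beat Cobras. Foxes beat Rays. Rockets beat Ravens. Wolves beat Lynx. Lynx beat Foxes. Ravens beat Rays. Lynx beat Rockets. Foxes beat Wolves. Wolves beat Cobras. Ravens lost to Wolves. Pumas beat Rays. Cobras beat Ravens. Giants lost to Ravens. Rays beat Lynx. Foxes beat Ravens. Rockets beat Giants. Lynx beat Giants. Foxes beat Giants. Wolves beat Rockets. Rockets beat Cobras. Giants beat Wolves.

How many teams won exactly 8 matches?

0

Win totals: Rockets 4, Cobras 3, Lynx 3, Wolves 5, Pumas 6, Rays 4, Giants 2, Ravens 3, Foxes 6.
No team has exactly 8 wins.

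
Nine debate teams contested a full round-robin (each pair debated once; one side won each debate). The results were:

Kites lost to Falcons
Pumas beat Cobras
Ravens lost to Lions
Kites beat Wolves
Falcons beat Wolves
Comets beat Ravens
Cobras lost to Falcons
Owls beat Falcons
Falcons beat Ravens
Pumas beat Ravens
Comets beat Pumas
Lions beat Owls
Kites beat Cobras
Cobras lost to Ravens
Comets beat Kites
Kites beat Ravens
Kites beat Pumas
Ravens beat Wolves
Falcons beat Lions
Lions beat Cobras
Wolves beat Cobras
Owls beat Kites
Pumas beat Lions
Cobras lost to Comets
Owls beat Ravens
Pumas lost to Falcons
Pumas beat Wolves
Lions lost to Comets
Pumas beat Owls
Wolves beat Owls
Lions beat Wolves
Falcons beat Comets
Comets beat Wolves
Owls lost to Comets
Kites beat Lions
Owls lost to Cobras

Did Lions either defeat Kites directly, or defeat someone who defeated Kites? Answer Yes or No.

Yes

Lions did not beat Kites directly.
Lions beat Ravens, Owls, Cobras, Wolves. Of those, Owls beat Kites.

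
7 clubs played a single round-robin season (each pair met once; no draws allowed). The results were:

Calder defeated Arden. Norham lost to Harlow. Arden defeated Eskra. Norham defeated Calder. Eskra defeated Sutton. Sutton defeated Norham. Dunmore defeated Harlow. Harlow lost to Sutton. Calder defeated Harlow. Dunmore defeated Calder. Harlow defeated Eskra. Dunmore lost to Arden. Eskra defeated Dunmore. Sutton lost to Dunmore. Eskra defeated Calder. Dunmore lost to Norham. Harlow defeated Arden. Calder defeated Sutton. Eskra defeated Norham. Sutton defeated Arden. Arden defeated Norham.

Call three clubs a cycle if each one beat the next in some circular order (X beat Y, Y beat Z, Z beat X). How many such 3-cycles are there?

Win totals: Arden 3, Sutton 3, Calder 3, Norham 2, Harlow 3, Dunmore 3, Eskra 4.
A club with w wins dominates both others in C(w,2) triples; summing gives 3 + 3 + 3 + 1 + 3 + 3 + 6 = 22 transitive triples.
Total triples C(7,3) = 35, so cyclic triples = 35 − 22 = 13.

13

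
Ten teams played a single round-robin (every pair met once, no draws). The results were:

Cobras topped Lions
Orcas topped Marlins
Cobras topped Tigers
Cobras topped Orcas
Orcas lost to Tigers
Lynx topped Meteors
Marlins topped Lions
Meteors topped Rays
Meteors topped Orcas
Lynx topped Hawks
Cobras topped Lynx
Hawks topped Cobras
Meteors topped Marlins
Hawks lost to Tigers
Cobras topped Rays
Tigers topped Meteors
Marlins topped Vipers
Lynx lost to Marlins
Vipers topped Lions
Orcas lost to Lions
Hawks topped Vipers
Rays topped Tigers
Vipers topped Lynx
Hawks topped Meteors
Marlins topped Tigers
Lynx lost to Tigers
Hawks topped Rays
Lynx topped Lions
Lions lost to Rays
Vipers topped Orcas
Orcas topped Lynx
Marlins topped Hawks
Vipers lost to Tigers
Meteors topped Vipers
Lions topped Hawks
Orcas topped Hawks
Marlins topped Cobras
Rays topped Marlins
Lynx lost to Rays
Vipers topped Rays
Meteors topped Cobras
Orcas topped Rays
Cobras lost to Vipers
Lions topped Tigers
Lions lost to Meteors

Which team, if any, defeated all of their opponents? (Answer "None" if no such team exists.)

Highest win total is Meteors with 6 (out of 9 possible).
Meteors lost to Hawks, Lynx, Tigers, so no team went undefeated.

None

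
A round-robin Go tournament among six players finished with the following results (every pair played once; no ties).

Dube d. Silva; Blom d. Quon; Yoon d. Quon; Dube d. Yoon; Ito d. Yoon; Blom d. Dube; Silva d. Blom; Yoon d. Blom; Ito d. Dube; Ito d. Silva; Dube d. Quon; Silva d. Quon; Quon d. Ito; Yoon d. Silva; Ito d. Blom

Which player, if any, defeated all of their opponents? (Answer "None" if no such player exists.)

Highest win total is Ito with 4 (out of 5 possible).
Ito lost to Quon, so no player went undefeated.

None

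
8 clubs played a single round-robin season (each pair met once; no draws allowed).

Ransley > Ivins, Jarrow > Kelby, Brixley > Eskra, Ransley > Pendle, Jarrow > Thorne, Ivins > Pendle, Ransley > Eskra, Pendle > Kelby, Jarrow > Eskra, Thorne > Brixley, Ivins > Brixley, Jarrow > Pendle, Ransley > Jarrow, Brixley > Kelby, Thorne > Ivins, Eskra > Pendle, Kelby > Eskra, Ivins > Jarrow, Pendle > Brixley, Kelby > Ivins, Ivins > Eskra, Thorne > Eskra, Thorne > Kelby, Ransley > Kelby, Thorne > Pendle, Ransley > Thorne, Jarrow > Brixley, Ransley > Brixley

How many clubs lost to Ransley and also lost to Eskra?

1

Ransley beat: Kelby, Jarrow, Eskra, Ivins, Brixley, Thorne, Pendle.
Eskra beat: Pendle.
Both beat: Pendle — 1.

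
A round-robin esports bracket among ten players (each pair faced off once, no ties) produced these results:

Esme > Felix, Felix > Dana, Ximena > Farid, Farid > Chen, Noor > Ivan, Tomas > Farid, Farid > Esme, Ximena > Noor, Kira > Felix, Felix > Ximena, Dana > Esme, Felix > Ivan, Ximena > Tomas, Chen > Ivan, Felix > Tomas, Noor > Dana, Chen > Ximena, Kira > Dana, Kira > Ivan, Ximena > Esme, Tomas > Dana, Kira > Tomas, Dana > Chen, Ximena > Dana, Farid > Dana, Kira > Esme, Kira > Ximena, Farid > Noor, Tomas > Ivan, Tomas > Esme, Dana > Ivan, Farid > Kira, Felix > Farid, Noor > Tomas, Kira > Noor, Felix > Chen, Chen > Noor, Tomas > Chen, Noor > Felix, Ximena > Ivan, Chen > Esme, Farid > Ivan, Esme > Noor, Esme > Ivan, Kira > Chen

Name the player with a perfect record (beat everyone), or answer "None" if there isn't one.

Highest win total is Kira with 8 (out of 9 possible).
Kira lost to Farid, so no player went undefeated.

None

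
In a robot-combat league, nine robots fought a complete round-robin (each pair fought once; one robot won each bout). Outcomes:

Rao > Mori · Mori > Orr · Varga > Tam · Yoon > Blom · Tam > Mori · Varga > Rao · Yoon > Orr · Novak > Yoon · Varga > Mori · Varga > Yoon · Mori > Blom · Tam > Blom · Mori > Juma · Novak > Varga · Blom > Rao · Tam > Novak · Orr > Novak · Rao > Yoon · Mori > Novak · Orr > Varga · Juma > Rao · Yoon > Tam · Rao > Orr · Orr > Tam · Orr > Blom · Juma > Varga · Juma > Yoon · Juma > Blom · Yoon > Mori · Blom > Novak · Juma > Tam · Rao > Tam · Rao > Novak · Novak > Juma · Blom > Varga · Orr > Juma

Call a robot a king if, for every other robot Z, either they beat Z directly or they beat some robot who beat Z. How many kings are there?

9

Yoon reaches everyone (king).
Juma reaches everyone (king).
Blom reaches everyone (king).
Tam reaches everyone (king).
Rao reaches everyone (king).
Novak reaches everyone (king).
Orr reaches everyone (king).
Varga reaches everyone (king).
Mori reaches everyone (king).
Kings: Yoon, Juma, Blom, Tam, Rao, Novak, Orr, Varga, Mori — 9.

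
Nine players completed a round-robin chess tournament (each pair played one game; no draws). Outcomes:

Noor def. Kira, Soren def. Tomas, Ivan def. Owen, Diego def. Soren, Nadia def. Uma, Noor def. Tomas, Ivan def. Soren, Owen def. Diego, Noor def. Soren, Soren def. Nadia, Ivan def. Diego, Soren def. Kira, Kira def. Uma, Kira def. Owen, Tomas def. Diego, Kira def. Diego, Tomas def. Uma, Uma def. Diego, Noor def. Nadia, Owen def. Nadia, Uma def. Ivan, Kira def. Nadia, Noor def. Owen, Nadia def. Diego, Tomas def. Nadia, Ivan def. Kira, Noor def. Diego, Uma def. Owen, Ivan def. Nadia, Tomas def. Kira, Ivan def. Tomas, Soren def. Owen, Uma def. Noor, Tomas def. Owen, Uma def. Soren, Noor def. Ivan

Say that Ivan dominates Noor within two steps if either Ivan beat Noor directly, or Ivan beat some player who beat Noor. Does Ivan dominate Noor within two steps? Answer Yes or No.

Ivan did not beat Noor directly.
Ivan beat Kira, Owen, Soren, Nadia, Tomas, Diego, but each of them lost to Noor. No two-step path.

No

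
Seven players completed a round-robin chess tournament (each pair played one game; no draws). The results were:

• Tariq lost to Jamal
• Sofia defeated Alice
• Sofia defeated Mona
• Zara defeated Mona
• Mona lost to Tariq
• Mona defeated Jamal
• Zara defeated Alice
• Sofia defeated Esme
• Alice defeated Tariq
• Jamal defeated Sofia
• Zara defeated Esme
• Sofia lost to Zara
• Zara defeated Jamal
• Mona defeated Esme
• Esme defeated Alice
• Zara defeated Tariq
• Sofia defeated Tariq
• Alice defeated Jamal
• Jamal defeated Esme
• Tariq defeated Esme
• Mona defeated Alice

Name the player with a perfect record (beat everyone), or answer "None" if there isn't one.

Zara has 6 wins out of 6 opponents — a perfect record.

Zara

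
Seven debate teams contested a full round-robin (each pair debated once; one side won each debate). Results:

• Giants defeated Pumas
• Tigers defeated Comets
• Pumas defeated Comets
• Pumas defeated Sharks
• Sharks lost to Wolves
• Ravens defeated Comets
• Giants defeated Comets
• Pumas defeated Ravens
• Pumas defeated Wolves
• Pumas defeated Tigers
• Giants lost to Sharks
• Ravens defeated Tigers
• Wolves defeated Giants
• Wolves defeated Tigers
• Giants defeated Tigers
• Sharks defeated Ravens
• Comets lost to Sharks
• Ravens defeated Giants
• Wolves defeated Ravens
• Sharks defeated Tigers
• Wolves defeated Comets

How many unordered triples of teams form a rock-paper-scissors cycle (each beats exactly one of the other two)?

Win totals: Wolves 5, Comets 0, Tigers 1, Ravens 3, Pumas 5, Sharks 4, Giants 3.
A team with w wins dominates both others in C(w,2) triples; summing gives 10 + 0 + 0 + 3 + 10 + 6 + 3 = 32 transitive triples.
Total triples C(7,3) = 35, so cyclic triples = 35 − 32 = 3.

3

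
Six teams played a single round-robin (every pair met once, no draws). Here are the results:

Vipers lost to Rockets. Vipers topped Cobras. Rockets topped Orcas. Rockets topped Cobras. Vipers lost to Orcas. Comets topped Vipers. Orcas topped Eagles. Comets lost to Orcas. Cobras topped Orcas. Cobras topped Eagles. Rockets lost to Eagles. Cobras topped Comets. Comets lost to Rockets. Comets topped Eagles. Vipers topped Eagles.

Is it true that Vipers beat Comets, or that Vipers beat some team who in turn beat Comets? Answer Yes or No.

Yes

Vipers did not beat Comets directly.
Vipers beat Cobras, Eagles. Of those, Cobras beat Comets.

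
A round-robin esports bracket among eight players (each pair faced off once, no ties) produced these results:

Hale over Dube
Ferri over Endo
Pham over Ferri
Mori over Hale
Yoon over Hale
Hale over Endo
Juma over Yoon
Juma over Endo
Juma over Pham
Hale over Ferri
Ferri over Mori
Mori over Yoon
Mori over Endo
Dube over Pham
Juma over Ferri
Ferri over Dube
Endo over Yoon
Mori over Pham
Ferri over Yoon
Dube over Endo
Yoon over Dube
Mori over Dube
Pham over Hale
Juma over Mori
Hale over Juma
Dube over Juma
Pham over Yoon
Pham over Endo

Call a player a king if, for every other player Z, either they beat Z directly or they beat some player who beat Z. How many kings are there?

6

Endo cannot reach Ferri, Juma, Mori, Pham in two steps.
Ferri reaches everyone (king).
Dube reaches everyone (king).
Juma reaches everyone (king).
Yoon cannot reach Mori in two steps.
Hale reaches everyone (king).
Mori reaches everyone (king).
Pham reaches everyone (king).
Kings: Ferri, Dube, Juma, Hale, Mori, Pham — 6.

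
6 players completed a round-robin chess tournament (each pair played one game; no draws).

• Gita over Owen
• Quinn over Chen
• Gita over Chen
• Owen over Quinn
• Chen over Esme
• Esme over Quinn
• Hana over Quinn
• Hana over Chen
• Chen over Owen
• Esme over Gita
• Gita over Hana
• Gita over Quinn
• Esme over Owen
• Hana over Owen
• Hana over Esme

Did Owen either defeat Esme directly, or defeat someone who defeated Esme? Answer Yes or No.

No

Owen did not beat Esme directly.
Owen beat Quinn, but each of them lost to Esme. No two-step path.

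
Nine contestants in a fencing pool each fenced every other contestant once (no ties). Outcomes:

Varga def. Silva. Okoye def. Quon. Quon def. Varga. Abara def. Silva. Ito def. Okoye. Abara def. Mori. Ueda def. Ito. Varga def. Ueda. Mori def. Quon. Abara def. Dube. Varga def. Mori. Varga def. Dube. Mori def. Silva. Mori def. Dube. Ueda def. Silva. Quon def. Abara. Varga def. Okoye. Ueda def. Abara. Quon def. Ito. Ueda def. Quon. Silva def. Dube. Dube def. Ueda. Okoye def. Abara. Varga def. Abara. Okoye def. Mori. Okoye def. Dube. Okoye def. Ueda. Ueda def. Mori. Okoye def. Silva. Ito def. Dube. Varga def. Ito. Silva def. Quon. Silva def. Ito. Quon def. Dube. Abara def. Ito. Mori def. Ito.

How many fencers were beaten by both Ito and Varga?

2

Ito beat: Okoye, Dube.
Varga beat: Ito, Silva, Okoye, Abara, Mori, Dube, Ueda.
Both beat: Okoye, Dube — 2.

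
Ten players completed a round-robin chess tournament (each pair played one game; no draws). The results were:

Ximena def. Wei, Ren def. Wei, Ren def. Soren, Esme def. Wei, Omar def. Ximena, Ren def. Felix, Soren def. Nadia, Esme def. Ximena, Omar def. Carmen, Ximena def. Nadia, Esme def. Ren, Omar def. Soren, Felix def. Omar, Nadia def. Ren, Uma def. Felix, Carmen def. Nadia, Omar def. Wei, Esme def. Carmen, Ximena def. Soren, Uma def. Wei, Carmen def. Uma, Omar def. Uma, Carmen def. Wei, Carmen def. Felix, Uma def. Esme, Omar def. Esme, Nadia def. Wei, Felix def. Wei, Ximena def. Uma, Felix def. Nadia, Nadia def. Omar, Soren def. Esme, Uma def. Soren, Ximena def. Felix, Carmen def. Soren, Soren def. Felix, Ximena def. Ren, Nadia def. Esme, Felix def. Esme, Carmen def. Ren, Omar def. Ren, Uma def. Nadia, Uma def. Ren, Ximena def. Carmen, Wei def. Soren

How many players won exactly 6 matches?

Win totals: Omar 7, Ren 3, Nadia 4, Uma 6, Soren 3, Carmen 6, Wei 1, Felix 4, Esme 4, Ximena 7.
Exactly 6: Uma, Carmen — 2 players.

2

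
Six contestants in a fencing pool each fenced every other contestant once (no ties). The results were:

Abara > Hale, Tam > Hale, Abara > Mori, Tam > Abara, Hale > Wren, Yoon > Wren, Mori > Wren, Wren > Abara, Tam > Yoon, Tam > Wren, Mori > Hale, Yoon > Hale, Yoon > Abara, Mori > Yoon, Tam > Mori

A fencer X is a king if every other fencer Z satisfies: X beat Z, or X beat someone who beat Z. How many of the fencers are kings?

Mori cannot reach Tam in two steps.
Wren cannot reach Tam, Yoon in two steps.
Hale cannot reach Mori, Tam, Yoon in two steps.
Tam reaches everyone (king).
Abara cannot reach Tam in two steps.
Yoon cannot reach Tam in two steps.
Kings: Tam — 1.

1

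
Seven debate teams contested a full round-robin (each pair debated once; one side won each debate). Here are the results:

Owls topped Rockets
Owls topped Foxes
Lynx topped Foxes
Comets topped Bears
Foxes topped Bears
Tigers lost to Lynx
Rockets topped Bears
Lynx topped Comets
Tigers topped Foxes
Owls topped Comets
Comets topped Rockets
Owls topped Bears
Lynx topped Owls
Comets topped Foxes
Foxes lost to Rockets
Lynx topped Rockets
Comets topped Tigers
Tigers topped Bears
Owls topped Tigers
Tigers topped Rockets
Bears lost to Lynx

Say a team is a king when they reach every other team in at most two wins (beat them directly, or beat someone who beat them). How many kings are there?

1

Comets cannot reach Lynx, Owls in two steps.
Tigers cannot reach Comets, Lynx, Owls in two steps.
Lynx reaches everyone (king).
Owls cannot reach Lynx in two steps.
Rockets cannot reach Comets, Tigers, Lynx, Owls in two steps.
Foxes cannot reach Comets, Tigers, Lynx, Owls, Rockets in two steps.
Bears cannot reach Comets, Tigers, Lynx, Owls, Rockets, Foxes in two steps.
Kings: Lynx — 1.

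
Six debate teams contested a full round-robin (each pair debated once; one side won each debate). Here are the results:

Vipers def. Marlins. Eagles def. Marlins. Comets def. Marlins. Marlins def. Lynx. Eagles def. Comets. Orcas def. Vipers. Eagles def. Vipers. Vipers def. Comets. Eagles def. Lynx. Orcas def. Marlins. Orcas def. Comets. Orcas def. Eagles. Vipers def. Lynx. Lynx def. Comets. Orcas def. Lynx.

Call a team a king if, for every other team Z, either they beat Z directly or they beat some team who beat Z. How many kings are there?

Comets cannot reach Orcas, Vipers, Eagles in two steps.
Lynx cannot reach Orcas, Vipers, Eagles in two steps.
Orcas reaches everyone (king).
Marlins cannot reach Orcas, Vipers, Eagles in two steps.
Vipers cannot reach Orcas, Eagles in two steps.
Eagles cannot reach Orcas in two steps.
Kings: Orcas — 1.

1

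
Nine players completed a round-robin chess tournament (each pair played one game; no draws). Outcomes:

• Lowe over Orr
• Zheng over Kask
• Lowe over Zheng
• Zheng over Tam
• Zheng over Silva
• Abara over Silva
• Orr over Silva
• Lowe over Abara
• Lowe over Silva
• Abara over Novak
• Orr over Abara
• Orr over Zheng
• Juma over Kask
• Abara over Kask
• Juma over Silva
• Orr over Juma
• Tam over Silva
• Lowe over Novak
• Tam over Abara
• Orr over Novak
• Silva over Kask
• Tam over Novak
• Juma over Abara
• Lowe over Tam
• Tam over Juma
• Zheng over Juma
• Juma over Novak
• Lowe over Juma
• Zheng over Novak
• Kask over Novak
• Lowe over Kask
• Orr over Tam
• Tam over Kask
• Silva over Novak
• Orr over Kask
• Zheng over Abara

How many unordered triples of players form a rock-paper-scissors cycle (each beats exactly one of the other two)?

Win totals: Silva 2, Lowe 8, Orr 7, Novak 0, Kask 1, Juma 4, Abara 3, Tam 5, Zheng 6.
A player with w wins dominates both others in C(w,2) triples; summing gives 1 + 28 + 21 + 0 + 0 + 6 + 3 + 10 + 15 = 84 transitive triples.
Total triples C(9,3) = 84, so cyclic triples = 84 − 84 = 0.

0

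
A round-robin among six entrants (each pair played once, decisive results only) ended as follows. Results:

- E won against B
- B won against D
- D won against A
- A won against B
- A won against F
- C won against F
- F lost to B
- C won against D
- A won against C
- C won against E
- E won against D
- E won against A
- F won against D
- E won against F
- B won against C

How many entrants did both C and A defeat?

1

C beat: D, E, F.
A beat: B, C, F.
Both beat: F — 1.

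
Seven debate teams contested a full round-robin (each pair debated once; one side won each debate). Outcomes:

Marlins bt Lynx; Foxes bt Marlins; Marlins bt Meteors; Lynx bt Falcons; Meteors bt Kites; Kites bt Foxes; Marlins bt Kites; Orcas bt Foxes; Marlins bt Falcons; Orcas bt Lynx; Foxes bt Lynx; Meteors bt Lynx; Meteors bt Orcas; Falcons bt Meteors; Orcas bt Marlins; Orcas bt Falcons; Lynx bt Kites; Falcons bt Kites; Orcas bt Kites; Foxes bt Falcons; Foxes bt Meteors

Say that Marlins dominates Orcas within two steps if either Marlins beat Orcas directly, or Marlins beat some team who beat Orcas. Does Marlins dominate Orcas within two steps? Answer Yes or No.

Yes

Marlins did not beat Orcas directly.
Marlins beat Falcons, Kites, Meteors, Lynx. Of those, Meteors beat Orcas.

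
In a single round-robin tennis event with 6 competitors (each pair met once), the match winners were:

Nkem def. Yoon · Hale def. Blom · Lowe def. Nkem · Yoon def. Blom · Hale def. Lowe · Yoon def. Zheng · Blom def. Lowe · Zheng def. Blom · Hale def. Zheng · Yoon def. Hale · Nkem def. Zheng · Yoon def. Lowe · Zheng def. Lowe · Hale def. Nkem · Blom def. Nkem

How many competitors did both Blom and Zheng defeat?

Blom beat: Lowe, Nkem.
Zheng beat: Blom, Lowe.
Both beat: Lowe — 1.

1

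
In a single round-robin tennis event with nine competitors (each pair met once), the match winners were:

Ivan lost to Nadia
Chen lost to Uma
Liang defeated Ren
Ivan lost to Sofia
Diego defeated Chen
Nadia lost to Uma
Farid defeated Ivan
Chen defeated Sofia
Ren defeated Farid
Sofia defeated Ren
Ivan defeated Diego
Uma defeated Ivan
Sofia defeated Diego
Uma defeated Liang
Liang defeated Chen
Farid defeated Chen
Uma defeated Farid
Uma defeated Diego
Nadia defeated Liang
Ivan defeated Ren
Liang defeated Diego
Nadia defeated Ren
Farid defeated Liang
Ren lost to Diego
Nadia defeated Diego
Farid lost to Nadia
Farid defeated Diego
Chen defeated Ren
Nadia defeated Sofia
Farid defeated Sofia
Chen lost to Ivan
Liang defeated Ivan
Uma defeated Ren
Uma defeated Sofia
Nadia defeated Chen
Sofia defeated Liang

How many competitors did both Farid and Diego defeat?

Farid beat: Sofia, Ivan, Diego, Chen, Liang.
Diego beat: Ren, Chen.
Both beat: Chen — 1.

1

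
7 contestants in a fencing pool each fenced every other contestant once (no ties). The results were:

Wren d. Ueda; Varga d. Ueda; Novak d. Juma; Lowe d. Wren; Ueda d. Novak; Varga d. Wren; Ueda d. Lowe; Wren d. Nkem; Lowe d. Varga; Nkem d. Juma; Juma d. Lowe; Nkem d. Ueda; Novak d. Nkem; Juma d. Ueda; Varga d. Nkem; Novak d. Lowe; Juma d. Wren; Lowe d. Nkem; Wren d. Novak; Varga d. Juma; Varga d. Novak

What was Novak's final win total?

3

Novak's results: beat Juma, Nkem, Lowe; lost to Ueda, Wren, Varga.
That is 3 wins.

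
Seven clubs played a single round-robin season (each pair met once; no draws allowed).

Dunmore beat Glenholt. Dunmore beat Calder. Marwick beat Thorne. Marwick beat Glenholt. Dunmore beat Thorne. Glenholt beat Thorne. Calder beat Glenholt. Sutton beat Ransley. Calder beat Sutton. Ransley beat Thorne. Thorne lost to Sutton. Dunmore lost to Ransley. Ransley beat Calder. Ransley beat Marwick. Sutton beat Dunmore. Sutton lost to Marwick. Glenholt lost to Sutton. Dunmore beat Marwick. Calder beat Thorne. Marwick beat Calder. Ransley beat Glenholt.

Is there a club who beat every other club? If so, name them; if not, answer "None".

Highest win total is Ransley with 5 (out of 6 possible).
Ransley lost to Sutton, so no club went undefeated.

None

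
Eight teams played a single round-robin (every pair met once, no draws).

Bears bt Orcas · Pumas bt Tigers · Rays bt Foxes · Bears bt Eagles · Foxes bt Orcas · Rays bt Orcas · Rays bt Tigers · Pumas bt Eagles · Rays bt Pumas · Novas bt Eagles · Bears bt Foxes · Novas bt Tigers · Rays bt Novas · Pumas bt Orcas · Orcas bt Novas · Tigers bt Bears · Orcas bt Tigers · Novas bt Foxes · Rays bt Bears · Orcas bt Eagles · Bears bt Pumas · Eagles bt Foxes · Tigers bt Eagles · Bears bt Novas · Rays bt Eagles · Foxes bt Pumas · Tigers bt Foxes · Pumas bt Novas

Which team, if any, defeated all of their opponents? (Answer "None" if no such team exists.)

Rays

Rays has 7 wins out of 7 opponents — a perfect record.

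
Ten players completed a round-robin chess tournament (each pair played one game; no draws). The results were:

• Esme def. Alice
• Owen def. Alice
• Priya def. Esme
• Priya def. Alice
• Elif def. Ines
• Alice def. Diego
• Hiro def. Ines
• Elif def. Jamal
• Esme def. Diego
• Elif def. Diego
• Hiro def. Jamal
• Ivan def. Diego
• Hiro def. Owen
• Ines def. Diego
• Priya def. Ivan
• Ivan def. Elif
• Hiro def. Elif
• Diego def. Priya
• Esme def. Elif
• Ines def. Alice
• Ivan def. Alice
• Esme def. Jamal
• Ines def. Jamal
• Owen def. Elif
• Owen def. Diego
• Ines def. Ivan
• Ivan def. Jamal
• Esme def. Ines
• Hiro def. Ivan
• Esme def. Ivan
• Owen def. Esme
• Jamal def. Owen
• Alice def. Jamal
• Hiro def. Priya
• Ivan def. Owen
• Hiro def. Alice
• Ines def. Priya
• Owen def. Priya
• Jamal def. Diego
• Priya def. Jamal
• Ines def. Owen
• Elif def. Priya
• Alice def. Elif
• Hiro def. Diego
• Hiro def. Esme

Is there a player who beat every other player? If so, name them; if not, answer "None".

Hiro

Hiro has 9 wins out of 9 opponents — a perfect record.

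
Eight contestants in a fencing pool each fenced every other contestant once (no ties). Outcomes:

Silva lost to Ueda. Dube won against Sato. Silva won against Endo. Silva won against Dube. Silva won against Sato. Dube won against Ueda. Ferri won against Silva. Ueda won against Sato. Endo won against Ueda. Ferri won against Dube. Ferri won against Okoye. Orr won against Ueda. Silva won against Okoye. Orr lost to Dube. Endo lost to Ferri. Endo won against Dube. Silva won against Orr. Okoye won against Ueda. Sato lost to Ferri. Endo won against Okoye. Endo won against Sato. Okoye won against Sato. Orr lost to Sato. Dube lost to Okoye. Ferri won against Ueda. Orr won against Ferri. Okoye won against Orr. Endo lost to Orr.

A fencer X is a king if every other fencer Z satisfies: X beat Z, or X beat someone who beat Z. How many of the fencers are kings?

4

Sato cannot reach Okoye, Dube, Silva in two steps.
Endo cannot reach Ferri in two steps.
Orr reaches everyone (king).
Ueda cannot reach Ferri in two steps.
Okoye reaches everyone (king).
Dube cannot reach Okoye in two steps.
Ferri reaches everyone (king).
Silva reaches everyone (king).
Kings: Orr, Okoye, Ferri, Silva — 4.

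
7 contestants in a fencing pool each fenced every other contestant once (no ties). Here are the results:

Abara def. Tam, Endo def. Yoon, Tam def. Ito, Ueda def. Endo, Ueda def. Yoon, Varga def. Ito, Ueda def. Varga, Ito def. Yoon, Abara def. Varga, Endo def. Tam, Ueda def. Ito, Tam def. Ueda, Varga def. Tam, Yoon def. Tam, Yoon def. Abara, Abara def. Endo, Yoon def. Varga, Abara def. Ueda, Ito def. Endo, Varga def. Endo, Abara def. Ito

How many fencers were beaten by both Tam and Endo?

0

Tam beat: Ito, Ueda.
Endo beat: Yoon, Tam.
No one was beaten by both.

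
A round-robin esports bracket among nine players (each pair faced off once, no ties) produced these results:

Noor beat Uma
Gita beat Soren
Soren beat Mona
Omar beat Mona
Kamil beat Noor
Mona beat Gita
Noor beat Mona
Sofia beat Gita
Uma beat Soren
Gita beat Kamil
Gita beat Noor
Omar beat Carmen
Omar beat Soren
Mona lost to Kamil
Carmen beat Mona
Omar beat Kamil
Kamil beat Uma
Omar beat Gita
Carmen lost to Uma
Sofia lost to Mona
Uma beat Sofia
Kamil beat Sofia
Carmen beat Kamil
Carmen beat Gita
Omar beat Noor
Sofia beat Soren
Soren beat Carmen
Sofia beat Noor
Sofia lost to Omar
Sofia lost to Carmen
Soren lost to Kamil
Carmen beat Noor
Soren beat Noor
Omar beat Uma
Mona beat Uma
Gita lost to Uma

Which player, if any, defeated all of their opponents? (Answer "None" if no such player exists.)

Omar has 8 wins out of 8 opponents — a perfect record.

Omar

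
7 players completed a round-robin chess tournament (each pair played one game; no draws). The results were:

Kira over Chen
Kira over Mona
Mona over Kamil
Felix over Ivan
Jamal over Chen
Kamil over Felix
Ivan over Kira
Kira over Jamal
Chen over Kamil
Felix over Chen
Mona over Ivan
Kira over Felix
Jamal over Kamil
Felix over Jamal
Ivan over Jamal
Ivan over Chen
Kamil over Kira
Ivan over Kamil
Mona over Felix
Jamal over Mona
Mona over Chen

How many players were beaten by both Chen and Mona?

Chen beat: Kamil.
Mona beat: Ivan, Felix, Chen, Kamil.
Both beat: Kamil — 1.

1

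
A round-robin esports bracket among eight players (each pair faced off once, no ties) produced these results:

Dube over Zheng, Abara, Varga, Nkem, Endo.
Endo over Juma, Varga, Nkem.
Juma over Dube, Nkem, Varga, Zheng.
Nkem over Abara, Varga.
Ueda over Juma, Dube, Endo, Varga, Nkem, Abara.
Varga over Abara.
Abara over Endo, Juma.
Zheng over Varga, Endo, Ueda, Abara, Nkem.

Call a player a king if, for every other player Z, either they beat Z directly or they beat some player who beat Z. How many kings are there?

Zheng reaches everyone (king).
Varga cannot reach Zheng, Nkem, Ueda, Dube in two steps.
Nkem cannot reach Zheng, Ueda, Dube in two steps.
Ueda reaches everyone (king).
Abara cannot reach Ueda in two steps.
Juma reaches everyone (king).
Endo cannot reach Ueda in two steps.
Dube reaches everyone (king).
Kings: Zheng, Ueda, Juma, Dube — 4.

4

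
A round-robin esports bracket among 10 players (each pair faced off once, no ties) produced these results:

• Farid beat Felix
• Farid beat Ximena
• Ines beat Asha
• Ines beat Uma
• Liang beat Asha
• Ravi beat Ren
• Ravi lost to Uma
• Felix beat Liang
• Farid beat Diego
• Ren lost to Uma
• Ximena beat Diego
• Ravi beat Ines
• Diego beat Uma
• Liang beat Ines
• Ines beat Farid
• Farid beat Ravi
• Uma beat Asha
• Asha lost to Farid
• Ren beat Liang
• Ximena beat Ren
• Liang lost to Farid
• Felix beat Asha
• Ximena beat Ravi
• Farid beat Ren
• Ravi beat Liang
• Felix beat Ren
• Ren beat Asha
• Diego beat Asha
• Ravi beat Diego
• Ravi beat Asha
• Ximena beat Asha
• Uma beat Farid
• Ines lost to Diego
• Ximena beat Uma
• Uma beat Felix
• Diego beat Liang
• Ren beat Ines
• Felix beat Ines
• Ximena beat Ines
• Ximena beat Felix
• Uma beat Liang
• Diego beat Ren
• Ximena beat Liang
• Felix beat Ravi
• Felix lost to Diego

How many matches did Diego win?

6

Diego's results: beat Asha, Liang, Uma, Felix, Ren, Ines; lost to Ximena, Ravi, Farid.
That is 6 wins.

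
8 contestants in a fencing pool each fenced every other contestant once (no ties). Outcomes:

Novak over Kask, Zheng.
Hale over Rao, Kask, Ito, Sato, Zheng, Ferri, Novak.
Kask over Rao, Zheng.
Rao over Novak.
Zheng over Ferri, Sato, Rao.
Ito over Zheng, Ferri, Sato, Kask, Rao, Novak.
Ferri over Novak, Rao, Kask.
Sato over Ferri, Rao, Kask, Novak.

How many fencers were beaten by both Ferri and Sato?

3

Ferri beat: Novak, Kask, Rao.
Sato beat: Novak, Kask, Rao, Ferri.
Both beat: Novak, Kask, Rao — 3.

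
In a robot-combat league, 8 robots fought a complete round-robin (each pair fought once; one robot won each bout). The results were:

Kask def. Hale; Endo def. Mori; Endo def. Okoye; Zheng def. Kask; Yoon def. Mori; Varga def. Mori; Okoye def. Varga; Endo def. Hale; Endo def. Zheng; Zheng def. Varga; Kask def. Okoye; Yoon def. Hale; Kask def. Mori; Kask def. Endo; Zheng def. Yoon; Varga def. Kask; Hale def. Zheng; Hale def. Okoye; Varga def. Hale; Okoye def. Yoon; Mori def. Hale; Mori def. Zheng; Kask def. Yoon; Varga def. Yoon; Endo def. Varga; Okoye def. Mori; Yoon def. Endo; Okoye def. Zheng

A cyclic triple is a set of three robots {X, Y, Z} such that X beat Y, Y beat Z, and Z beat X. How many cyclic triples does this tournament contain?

Win totals: Zheng 3, Mori 2, Kask 5, Okoye 4, Varga 4, Hale 2, Endo 5, Yoon 3.
A robot with w wins dominates both others in C(w,2) triples; summing gives 3 + 1 + 10 + 6 + 6 + 1 + 10 + 3 = 40 transitive triples.
Total triples C(8,3) = 56, so cyclic triples = 56 − 40 = 16.

16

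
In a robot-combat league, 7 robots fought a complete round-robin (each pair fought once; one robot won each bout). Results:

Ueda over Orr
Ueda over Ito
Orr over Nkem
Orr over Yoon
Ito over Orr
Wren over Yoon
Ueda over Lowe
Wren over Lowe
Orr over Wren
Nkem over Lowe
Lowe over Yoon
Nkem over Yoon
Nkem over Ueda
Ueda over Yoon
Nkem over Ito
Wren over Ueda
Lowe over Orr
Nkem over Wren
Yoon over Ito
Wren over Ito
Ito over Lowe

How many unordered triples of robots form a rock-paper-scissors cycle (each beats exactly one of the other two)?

8

Win totals: Nkem 5, Yoon 1, Orr 3, Ueda 4, Wren 4, Lowe 2, Ito 2.
A robot with w wins dominates both others in C(w,2) triples; summing gives 10 + 0 + 3 + 6 + 6 + 1 + 1 = 27 transitive triples.
Total triples C(7,3) = 35, so cyclic triples = 35 − 27 = 8.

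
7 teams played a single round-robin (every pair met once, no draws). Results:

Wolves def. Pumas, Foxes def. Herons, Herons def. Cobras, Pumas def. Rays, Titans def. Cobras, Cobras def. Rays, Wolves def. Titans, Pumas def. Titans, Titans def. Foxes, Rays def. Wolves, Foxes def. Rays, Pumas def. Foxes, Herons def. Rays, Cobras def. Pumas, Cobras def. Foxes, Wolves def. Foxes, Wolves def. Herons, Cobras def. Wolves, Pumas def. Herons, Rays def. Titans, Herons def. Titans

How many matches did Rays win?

Rays' results: beat Wolves, Titans; lost to Foxes, Cobras, Pumas, Herons.
That is 2 wins.

2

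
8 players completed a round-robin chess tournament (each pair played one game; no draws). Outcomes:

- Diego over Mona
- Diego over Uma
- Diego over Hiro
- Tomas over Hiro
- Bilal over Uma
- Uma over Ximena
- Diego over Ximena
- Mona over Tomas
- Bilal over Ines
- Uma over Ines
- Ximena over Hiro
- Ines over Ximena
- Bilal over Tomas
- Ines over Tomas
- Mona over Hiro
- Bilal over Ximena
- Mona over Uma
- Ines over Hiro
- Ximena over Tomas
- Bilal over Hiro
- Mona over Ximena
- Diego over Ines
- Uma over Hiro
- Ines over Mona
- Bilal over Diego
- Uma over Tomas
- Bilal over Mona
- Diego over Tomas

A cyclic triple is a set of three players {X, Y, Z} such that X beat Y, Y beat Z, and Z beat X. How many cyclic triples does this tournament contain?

Win totals: Uma 4, Ines 4, Tomas 1, Diego 6, Hiro 0, Mona 4, Ximena 2, Bilal 7.
A player with w wins dominates both others in C(w,2) triples; summing gives 6 + 6 + 0 + 15 + 0 + 6 + 1 + 21 = 55 transitive triples.
Total triples C(8,3) = 56, so cyclic triples = 56 − 55 = 1.

1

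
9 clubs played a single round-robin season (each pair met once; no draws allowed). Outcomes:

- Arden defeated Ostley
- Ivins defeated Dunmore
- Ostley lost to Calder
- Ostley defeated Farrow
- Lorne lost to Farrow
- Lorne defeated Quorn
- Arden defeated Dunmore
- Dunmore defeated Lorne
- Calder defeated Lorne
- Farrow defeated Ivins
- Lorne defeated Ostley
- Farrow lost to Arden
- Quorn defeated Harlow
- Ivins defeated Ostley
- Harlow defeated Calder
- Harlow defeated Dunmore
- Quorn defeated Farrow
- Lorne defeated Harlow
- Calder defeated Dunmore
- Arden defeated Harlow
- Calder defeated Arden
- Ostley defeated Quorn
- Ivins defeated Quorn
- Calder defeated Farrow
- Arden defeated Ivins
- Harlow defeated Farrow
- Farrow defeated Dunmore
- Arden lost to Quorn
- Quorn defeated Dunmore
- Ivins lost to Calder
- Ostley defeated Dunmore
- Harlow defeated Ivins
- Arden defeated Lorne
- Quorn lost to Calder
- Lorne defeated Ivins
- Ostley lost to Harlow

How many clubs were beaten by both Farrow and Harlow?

2

Farrow beat: Ivins, Dunmore, Lorne.
Harlow beat: Ivins, Farrow, Ostley, Calder, Dunmore.
Both beat: Ivins, Dunmore — 2.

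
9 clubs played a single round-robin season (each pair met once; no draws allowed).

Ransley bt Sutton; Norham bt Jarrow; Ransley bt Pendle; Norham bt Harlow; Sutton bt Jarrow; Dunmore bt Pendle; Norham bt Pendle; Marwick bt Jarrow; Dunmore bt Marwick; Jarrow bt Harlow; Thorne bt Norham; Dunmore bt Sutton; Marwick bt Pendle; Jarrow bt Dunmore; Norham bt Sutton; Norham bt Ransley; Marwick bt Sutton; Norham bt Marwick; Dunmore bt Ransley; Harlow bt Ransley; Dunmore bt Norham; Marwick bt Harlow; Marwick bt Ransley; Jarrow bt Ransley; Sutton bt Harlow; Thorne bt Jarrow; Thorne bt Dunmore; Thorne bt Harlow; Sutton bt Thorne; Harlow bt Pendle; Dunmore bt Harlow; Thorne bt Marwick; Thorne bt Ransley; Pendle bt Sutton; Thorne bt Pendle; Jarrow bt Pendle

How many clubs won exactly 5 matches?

Win totals: Dunmore 6, Thorne 7, Marwick 5, Harlow 2, Norham 6, Jarrow 4, Sutton 3, Ransley 2, Pendle 1.
Exactly 5: Marwick — 1 club.

1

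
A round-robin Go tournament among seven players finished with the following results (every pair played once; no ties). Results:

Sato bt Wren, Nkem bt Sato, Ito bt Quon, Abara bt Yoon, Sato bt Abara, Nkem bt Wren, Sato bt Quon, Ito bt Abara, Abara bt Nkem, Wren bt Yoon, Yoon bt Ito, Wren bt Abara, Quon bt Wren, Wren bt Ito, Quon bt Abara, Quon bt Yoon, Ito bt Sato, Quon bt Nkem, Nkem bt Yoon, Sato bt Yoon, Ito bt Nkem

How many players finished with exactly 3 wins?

Win totals: Sato 4, Yoon 1, Wren 3, Nkem 3, Ito 4, Quon 4, Abara 2.
Exactly 3: Wren, Nkem — 2 players.

2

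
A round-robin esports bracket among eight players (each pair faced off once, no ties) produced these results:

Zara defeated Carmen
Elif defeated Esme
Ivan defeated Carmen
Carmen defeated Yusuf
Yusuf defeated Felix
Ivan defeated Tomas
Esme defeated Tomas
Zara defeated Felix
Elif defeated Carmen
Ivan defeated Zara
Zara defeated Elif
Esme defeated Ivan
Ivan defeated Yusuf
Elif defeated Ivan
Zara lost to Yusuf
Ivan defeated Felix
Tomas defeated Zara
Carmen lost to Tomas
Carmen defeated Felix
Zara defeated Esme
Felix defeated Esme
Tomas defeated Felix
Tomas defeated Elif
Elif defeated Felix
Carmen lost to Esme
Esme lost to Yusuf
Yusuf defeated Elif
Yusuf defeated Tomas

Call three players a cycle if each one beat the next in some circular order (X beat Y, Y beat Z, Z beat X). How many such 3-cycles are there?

14

Win totals: Esme 3, Ivan 5, Zara 4, Yusuf 5, Elif 4, Felix 1, Carmen 2, Tomas 4.
A player with w wins dominates both others in C(w,2) triples; summing gives 3 + 10 + 6 + 10 + 6 + 0 + 1 + 6 = 42 transitive triples.
Total triples C(8,3) = 56, so cyclic triples = 56 − 42 = 14.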